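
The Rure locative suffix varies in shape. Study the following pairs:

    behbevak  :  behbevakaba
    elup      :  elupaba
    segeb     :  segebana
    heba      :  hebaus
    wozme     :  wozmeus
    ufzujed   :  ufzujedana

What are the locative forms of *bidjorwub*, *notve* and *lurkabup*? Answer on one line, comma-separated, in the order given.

The suffix is conditioned by the final sound: -aba when the stem ends in a voiceless consonant (*behbevak*, *elup*); -ana when the stem ends in a voiced consonant (*segeb*, *ufzujed*); -us when the stem ends in a vowel (*heba*, *wozme*).
*bidjorwub* — final sound /b/ (a voiced consonant) → -ana → *bidjorwubana*.
The final sound of *notve* is /e/, which is a vowel, so the suffix is -us, giving *notveus*.
The final sound of *lurkabup* is /p/, which is a voiceless consonant, so the suffix is -aba, giving *lurkabupaba*.

bidjorwubana, notveus, lurkabupaba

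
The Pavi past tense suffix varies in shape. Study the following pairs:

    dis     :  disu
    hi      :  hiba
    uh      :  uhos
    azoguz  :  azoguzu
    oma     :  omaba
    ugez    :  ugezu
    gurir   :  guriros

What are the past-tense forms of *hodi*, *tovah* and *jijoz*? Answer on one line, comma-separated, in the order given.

The pattern is sibilance of the final sound: -u when the stem ends in a sibilant (*dis*, *azoguz*, *ugez*); -os when the stem ends in a non-sibilant consonant (*uh*, *gurir*); -ba when the stem ends in a vowel (*hi*, *oma*).
Since the final sound of *hodi* is /i/ (a vowel), it takes -ba, giving *hodiba*.
Since the final sound of *tovah* is /h/ (a non-sibilant consonant), it takes -os, giving *tovahos*.
*jijoz* — final sound /z/ (a sibilant) → -u → *jijozu*.

hodiba, tovahos, jijozu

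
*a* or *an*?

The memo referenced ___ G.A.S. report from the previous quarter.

The indefinite article is chosen by the initial *sound* of the following word, not its spelling.
The initialism *G.A.S.* is read letter by letter; the first letter, G, is pronounced /dʒiː/, which begins with a consonant sound.
So the article is *a*: The memo referenced a G.A.S. report from the previous quarter.

a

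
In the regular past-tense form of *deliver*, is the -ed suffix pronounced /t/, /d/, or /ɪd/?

The stem *deliver* ends in a voiced sound other than /d/.
The -ed suffix is realized as /ɪd/ after /t, d/; as /t/ after other voiceless consonants; and as /d/ after other voiced sounds.
So -ed on *deliver* is pronounced /d/.

/d/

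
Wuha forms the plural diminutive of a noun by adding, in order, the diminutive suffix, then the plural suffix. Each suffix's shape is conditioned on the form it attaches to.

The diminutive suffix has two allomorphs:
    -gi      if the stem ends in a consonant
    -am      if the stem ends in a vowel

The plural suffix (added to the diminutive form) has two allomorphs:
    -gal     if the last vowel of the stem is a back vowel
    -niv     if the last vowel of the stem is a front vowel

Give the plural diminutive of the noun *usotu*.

usotuamgal

Since the final sound of *usotu* is /u/ (a vowel), it takes -am, giving *usotuam*.
The diminutive form *usotuam*: last vowel = /a/, a back vowel → -gal → *usotuamgal*.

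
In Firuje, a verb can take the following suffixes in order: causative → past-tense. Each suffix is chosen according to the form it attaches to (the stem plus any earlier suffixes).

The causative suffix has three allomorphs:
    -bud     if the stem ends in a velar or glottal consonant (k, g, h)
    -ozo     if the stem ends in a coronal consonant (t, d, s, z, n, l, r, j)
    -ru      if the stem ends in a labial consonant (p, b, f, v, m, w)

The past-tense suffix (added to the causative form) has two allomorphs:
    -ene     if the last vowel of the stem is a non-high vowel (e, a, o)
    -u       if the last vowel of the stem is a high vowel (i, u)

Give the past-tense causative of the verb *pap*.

The final consonant of *pap* is /p/, which is labial, so the causative suffix is -ru, giving *papru*.
The causative form *papru*: last vowel = /u/, a high vowel → -u → *papruu*.

papruu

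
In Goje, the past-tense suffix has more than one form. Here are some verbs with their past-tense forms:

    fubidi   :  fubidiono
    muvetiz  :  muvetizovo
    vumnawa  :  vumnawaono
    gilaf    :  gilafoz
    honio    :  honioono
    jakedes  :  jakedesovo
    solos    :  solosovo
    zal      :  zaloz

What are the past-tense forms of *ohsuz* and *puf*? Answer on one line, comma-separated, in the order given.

ohsuzovo, pufoz

The pattern is sibilance of the final sound: -ovo when the stem ends in a sibilant (*muvetiz*, *jakedes*, *solos*); -oz when the stem ends in a non-sibilant consonant (*gilaf*, *zal*); -ono when the stem ends in a vowel (*fubidi*, *vumnawa*, *honio*).
*ohsuz*: final sound = /z/, a sibilant → -ovo → *ohsuzovo*.
Since the final sound of *puf* is /f/ (a non-sibilant consonant), it takes -oz, giving *pufoz*.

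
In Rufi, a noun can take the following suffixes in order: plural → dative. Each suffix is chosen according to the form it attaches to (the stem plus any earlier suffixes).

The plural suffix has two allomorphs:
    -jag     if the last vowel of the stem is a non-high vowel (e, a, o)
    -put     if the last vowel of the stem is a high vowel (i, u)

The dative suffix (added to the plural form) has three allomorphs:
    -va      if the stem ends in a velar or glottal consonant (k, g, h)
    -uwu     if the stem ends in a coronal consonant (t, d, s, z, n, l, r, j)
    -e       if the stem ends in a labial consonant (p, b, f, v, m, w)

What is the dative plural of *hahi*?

Since the last vowel of *hahi* is /i/ (a high vowel), it takes -put, giving *hahiput*.
Since the final consonant of the plural form *hahiput* is /t/ (coronal), it takes -uwu, giving *hahiputuwu*.

hahiputuwu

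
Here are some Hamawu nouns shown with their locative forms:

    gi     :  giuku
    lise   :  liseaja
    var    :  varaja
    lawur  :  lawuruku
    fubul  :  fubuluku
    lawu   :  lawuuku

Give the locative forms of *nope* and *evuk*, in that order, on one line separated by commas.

The pattern is height harmony: -uku when the last vowel of the stem is a high vowel (*gi*, *lawur*, *fubul*, *lawu*); -aja when the last vowel of the stem is a non-high vowel (*lise*, *var*).
Since the last vowel of *nope* is /e/ (a non-high vowel), it takes -aja, giving *nopeaja*.
Since the last vowel of *evuk* is /u/ (a high vowel), it takes -uku, giving *evukuku*.

nopeaja, evukuku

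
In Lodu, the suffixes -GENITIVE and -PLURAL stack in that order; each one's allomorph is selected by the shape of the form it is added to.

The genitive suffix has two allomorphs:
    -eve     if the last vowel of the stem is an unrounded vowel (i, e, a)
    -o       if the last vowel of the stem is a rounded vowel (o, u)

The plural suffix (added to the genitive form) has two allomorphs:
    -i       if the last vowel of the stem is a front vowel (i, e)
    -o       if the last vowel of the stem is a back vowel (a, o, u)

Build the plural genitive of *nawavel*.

nawavelevei

The last vowel of *nawavel* is /e/, which is an unrounded vowel, so the genitive suffix is -eve, giving *nawaveleve*.
Since the last vowel of the genitive form *nawaveleve* is /e/ (a front vowel), it takes -i, giving *nawavelevei*.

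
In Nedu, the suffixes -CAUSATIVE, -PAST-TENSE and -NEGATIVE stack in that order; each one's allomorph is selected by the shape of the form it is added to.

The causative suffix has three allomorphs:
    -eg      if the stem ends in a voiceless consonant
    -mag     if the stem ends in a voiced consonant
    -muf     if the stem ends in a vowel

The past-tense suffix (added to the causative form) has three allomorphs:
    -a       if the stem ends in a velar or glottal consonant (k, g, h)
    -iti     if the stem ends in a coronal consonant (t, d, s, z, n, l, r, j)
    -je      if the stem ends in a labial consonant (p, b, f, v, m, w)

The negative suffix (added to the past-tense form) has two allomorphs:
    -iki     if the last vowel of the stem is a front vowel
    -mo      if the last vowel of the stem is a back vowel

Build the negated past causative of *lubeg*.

lubegmagamo

Since the final sound of *lubeg* is /g/ (a voiced consonant), it takes -mag, giving *lubegmag*.
The final consonant of the causative form *lubegmag* is /g/, which is velar/glottal, so the past-tense suffix is -a, giving *lubegmaga*.
The past-tense form *lubegmaga*: last vowel = /a/, a back vowel → -mo → *lubegmagamo*.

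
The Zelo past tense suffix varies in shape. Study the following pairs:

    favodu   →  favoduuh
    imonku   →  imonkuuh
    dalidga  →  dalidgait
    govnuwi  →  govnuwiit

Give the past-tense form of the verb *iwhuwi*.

iwhuwiit

Looking at the last vowel of each stem: -uh when the last vowel of the stem is a rounded vowel (*favodu*, *imonku*); -it when the last vowel of the stem is an unrounded vowel (*dalidga*, *govnuwi*).
Since the last vowel of *iwhuwi* is /i/ (an unrounded vowel), it takes -it, giving *iwhuwiit*.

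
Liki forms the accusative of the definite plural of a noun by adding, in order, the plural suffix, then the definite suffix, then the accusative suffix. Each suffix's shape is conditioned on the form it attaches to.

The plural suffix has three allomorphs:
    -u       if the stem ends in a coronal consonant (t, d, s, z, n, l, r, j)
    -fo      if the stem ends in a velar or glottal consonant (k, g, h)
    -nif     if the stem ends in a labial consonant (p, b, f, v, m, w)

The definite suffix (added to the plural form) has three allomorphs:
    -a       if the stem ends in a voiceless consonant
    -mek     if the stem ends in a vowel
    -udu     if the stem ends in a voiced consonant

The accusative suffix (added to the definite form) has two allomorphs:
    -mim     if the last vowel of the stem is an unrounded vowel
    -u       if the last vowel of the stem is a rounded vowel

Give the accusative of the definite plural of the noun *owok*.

owokfomekmim

*owok* — final consonant /k/ (velar/glottal) → -fo → *owokfo*.
The plural form *owokfo*: final sound = /o/, a vowel → -mek → *owokfomek*.
The definite form *owokfomek* — last vowel /e/ (an unrounded vowel) → -mim → *owokfomekmim*.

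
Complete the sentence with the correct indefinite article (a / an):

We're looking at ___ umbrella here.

an

The indefinite article is chosen by the initial *sound* of the following word, not its spelling.
*umbrella* begins with the sound /ʌ/ (u pronounced /ʌ/) — a vowel sound.
So the article is *an*: We're looking at an umbrella here.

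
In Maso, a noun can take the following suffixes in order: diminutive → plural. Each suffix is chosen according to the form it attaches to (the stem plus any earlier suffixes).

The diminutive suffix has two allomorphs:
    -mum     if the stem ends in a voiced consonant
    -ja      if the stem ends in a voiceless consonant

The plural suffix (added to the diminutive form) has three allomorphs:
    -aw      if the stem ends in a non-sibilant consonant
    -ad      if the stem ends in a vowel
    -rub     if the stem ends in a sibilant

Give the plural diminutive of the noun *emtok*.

The final consonant of *emtok* is /k/, which is voiceless, so the diminutive suffix is -ja, giving *emtokja*.
The diminutive form *emtokja*: final sound = /a/, a vowel → -ad → *emtokjaad*.

emtokjaad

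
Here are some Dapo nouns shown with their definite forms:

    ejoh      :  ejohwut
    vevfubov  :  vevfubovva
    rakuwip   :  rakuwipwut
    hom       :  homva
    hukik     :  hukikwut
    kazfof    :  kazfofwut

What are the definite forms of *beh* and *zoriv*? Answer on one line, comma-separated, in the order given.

The suffix is conditioned by the final consonant: -wut when the stem ends in a voiceless consonant (*ejoh*, *rakuwip*, *hukik*, *kazfof*); -va when the stem ends in a voiced consonant (*vevfubov*, *hom*).
The final consonant of *beh* is /h/, which is voiceless, so the suffix is -wut, giving *behwut*.
*zoriv*: final consonant = /v/, voiced → -va → *zorivva*.

behwut, zorivva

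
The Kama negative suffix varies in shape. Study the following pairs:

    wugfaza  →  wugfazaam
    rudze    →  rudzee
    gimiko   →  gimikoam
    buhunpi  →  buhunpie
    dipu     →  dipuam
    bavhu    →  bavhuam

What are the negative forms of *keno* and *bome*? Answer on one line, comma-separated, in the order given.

The alternation tracks the last vowel of the stem — -e when the last vowel of the stem is a front vowel (*rudze*, *buhunpi*); -am when the last vowel of the stem is a back vowel (*wugfaza*, *gimiko*, *dipu*, *bavhu*).
*keno* — last vowel /o/ (a back vowel) → -am → *kenoam*.
The last vowel of *bome* is /e/, which is a front vowel, so the suffix is -e, giving *bomee*.

kenoam, bomee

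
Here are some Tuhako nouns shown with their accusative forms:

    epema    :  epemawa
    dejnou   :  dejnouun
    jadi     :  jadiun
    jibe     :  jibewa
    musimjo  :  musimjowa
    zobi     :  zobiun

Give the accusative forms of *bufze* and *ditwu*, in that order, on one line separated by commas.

bufzewa, ditwuun

The alternation tracks the last vowel of the stem — -un when the last vowel of the stem is a high vowel (*dejnou*, *jadi*, *zobi*); -wa when the last vowel of the stem is a non-high vowel (*epema*, *jibe*, *musimjo*).
Since the last vowel of *bufze* is /e/ (a non-high vowel), it takes -wa, giving *bufzewa*.
*ditwu*: last vowel = /u/, a high vowel → -un → *ditwuun*.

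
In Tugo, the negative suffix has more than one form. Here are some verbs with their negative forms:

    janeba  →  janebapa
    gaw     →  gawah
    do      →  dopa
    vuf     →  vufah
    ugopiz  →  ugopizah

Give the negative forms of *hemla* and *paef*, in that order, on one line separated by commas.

hemlapa, paefah

The pattern is consonant vs. vowel: -ah when the stem ends in a consonant (*gaw*, *vuf*, *ugopiz*); -pa when the stem ends in a vowel (*janeba*, *do*).
The final sound of *hemla* is /a/, which is a vowel, so the suffix is -pa, giving *hemlapa*.
Since the final sound of *paef* is /f/ (a consonant), it takes -ah, giving *paefah*.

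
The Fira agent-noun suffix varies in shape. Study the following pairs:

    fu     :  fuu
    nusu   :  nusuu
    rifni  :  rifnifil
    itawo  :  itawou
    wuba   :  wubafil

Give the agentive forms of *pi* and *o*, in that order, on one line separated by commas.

Looking at the last vowel of each stem: -u when the last vowel of the stem is a rounded vowel (*fu*, *nusu*, *itawo*); -fil when the last vowel of the stem is an unrounded vowel (*rifni*, *wuba*).
The last vowel of *pi* is /i/, which is an unrounded vowel, so the suffix is -fil, giving *pifil*.
*o* — last vowel /o/ (a rounded vowel) → -u → *ou*.

pifil, ou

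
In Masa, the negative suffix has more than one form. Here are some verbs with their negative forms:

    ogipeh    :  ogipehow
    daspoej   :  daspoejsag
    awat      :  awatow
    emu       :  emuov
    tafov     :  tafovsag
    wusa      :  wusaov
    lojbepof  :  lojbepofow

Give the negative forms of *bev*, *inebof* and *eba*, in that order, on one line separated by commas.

The alternation tracks the final sound of the stem — -ow when the stem ends in a voiceless consonant (*ogipeh*, *awat*, *lojbepof*); -sag when the stem ends in a voiced consonant (*daspoej*, *tafov*); -ov when the stem ends in a vowel (*emu*, *wusa*).
*bev*: final sound = /v/, a voiced consonant → -sag → *bevsag*.
*inebof* — final sound /f/ (a voiceless consonant) → -ow → *inebofow*.
*eba*: final sound = /a/, a vowel → -ov → *ebaov*.

bevsag, inebofow, ebaov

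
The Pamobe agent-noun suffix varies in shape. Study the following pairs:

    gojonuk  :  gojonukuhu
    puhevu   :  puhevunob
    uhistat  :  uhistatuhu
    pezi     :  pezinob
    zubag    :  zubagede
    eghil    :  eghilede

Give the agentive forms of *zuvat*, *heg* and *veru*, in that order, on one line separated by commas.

zuvatuhu, hegede, verunob

The suffix is conditioned by the final sound: -uhu when the stem ends in a voiceless consonant (*gojonuk*, *uhistat*); -ede when the stem ends in a voiced consonant (*zubag*, *eghil*); -nob when the stem ends in a vowel (*puhevu*, *pezi*).
*zuvat* — final sound /t/ (a voiceless consonant) → -uhu → *zuvatuhu*.
*heg* — final sound /g/ (a voiced consonant) → -ede → *hegede*.
*veru*: final sound = /u/, a vowel → -nob → *verunob*.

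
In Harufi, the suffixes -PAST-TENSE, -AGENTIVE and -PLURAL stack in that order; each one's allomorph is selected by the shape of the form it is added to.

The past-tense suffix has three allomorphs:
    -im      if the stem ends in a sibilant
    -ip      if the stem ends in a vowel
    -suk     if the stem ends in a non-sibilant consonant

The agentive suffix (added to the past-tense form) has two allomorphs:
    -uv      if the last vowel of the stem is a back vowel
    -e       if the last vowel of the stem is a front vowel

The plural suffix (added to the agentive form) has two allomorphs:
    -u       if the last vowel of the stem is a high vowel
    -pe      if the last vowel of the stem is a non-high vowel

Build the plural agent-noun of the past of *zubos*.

zubosimepe

Since the final sound of *zubos* is /s/ (a sibilant), it takes -im, giving *zubosim*.
The past-tense form *zubosim*: last vowel = /i/, a front vowel → -e → *zubosime*.
The last vowel of the agentive form *zubosime* is /e/, which is a non-high vowel, so the plural suffix is -pe, giving *zubosimepe*.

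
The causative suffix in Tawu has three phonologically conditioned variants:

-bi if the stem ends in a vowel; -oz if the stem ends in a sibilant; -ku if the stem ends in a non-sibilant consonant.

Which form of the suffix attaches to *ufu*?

-bi

*ufu* — final sound /u/ (a vowel) → -bi.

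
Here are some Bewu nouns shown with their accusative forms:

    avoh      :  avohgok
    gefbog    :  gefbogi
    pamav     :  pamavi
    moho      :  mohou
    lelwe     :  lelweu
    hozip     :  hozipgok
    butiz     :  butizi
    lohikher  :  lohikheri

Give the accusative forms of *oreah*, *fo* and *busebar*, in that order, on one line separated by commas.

Looking at the final sound of each stem: -gok when the stem ends in a voiceless consonant (*avoh*, *hozip*); -i when the stem ends in a voiced consonant (*gefbog*, *pamav*, *butiz*, *lohikher*); -u when the stem ends in a vowel (*moho*, *lelwe*).
*oreah* — final sound /h/ (a voiceless consonant) → -gok → *oreahgok*.
The final sound of *fo* is /o/, which is a vowel, so the suffix is -u, giving *fou*.
*busebar* — final sound /r/ (a voiced consonant) → -i → *busebari*.

oreahgok, fou, busebari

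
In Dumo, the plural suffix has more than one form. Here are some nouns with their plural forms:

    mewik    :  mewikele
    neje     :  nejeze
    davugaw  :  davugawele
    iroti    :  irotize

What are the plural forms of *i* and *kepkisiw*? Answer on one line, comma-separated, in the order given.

The pattern is consonant vs. vowel: -ele when the stem ends in a consonant (*mewik*, *davugaw*); -ze when the stem ends in a vowel (*neje*, *iroti*).
The final sound of *i* is /i/, which is a vowel, so the suffix is -ze, giving *ize*.
*kepkisiw* — final sound /w/ (a consonant) → -ele → *kepkisiwele*.

ize, kepkisiwele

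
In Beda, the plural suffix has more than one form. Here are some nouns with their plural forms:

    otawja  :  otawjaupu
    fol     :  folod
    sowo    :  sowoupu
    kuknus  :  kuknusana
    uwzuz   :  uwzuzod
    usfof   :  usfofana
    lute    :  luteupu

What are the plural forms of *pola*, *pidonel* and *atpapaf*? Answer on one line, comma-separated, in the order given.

The suffix is conditioned by the final sound: -ana when the stem ends in a voiceless consonant (*kuknus*, *usfof*); -od when the stem ends in a voiced consonant (*fol*, *uwzuz*); -upu when the stem ends in a vowel (*otawja*, *sowo*, *lute*).
Since the final sound of *pola* is /a/ (a vowel), it takes -upu, giving *polaupu*.
Since the final sound of *pidonel* is /l/ (a voiced consonant), it takes -od, giving *pidonelod*.
Since the final sound of *atpapaf* is /f/ (a voiceless consonant), it takes -ana, giving *atpapafana*.

polaupu, pidonelod, atpapafana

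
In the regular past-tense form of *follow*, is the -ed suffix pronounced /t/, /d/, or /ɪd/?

/d/

The stem *follow* ends in a voiced sound other than /d/.
The -ed suffix is realized as /ɪd/ after /t, d/; as /t/ after other voiceless consonants; and as /d/ after other voiced sounds.
So -ed on *follow* is pronounced /d/.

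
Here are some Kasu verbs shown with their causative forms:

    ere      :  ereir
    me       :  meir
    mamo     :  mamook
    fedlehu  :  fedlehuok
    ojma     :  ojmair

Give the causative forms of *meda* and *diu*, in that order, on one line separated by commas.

medair, diuok

The pattern is rounding harmony: -ok when the last vowel of the stem is a rounded vowel (*mamo*, *fedlehu*); -ir when the last vowel of the stem is an unrounded vowel (*ere*, *me*, *ojma*).
*meda*: last vowel = /a/, an unrounded vowel → -ir → *medair*.
The last vowel of *diu* is /u/, which is a rounded vowel, so the suffix is -ok, giving *diuok*.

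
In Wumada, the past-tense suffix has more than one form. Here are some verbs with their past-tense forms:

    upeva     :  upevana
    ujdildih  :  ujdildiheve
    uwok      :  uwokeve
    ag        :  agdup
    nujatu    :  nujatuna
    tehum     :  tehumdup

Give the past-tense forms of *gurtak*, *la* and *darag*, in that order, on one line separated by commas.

gurtakeve, lana, daragdup

The suffix is conditioned by the final sound: -eve when the stem ends in a voiceless consonant (*ujdildih*, *uwok*); -dup when the stem ends in a voiced consonant (*ag*, *tehum*); -na when the stem ends in a vowel (*upeva*, *nujatu*).
*gurtak* — final sound /k/ (a voiceless consonant) → -eve → *gurtakeve*.
Since the final sound of *la* is /a/ (a vowel), it takes -na, giving *lana*.
Since the final sound of *darag* is /g/ (a voiced consonant), it takes -dup, giving *daragdup*.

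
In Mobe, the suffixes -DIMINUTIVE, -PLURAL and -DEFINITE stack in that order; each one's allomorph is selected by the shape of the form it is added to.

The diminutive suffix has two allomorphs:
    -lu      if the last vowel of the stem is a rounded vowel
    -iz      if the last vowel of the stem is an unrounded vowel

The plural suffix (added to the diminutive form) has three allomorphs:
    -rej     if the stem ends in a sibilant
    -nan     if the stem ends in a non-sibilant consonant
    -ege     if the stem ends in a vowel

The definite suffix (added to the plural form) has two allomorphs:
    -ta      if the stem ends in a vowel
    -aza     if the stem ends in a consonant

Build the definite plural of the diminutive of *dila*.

dilaizrejaza

The last vowel of *dila* is /a/, which is an unrounded vowel, so the diminutive suffix is -iz, giving *dilaiz*.
The final sound of the diminutive form *dilaiz* is /z/, which is a sibilant, so the plural suffix is -rej, giving *dilaizrej*.
The plural form *dilaizrej* — final sound /j/ (a consonant) → -aza → *dilaizrejaza*.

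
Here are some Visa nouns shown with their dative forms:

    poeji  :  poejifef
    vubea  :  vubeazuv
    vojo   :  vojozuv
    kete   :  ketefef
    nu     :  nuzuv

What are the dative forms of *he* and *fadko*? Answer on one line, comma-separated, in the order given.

hefef, fadkozuv

The alternation tracks the last vowel of the stem — -fef when the last vowel of the stem is a front vowel (*poeji*, *kete*); -zuv when the last vowel of the stem is a back vowel (*vubea*, *vojo*, *nu*).
*he*: last vowel = /e/, a front vowel → -fef → *hefef*.
*fadko*: last vowel = /o/, a back vowel → -zuv → *fadkozuv*.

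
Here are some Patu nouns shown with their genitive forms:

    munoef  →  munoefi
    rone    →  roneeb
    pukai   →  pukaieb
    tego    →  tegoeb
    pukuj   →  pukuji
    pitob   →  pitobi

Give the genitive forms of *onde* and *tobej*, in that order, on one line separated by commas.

ondeeb, tobeji

Looking at the final sound of each stem: -i when the stem ends in a consonant (*munoef*, *pukuj*, *pitob*); -eb when the stem ends in a vowel (*rone*, *pukai*, *tego*).
*onde*: final sound = /e/, a vowel → -eb → *ondeeb*.
The final sound of *tobej* is /j/, which is a consonant, so the suffix is -i, giving *tobeji*.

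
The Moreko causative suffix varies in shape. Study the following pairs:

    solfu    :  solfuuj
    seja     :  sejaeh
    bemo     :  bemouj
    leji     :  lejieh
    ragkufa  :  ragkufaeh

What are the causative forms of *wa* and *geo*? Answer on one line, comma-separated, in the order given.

waeh, geouj

The suffix is conditioned by the last vowel: -uj when the last vowel of the stem is a rounded vowel (*solfu*, *bemo*); -eh when the last vowel of the stem is an unrounded vowel (*seja*, *leji*, *ragkufa*).
The last vowel of *wa* is /a/, which is an unrounded vowel, so the suffix is -eh, giving *waeh*.
The last vowel of *geo* is /o/, which is a rounded vowel, so the suffix is -uj, giving *geouj*.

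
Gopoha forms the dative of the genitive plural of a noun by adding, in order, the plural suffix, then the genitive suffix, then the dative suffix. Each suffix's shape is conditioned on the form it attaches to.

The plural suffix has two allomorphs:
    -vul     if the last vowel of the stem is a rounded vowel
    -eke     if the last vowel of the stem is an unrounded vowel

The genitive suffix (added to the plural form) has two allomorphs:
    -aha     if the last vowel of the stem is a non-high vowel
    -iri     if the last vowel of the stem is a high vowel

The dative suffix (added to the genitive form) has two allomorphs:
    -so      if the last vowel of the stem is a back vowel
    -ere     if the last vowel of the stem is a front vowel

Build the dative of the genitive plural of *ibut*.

ibutvuliriere

*ibut* — last vowel /u/ (a rounded vowel) → -vul → *ibutvul*.
The plural form *ibutvul*: last vowel = /u/, a high vowel → -iri → *ibutvuliri*.
Since the last vowel of the genitive form *ibutvuliri* is /i/ (a front vowel), it takes -ere, giving *ibutvuliriere*.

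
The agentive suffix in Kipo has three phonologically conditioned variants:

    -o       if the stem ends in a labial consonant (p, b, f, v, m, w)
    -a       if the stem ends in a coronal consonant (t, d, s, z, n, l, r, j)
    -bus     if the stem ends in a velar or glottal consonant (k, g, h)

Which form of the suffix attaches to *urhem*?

-o

Since the final consonant of *urhem* is /m/ (labial), it takes -o.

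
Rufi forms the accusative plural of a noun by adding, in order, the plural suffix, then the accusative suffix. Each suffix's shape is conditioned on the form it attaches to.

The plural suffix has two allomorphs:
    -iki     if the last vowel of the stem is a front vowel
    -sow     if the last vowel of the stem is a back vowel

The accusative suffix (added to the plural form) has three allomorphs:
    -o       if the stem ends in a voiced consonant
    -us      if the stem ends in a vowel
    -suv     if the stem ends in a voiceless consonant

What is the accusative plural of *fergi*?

fergiikius

The last vowel of *fergi* is /i/, which is a front vowel, so the plural suffix is -iki, giving *fergiiki*.
The plural form *fergiiki* — final sound /i/ (a vowel) → -us → *fergiikius*.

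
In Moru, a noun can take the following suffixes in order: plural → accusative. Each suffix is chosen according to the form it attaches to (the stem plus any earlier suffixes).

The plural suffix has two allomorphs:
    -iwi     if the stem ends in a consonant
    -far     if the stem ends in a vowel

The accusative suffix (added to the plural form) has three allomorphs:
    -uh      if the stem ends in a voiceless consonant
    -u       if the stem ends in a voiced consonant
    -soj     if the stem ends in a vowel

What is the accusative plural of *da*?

dafaru

*da* — final sound /a/ (a vowel) → -far → *dafar*.
Since the final sound of the plural form *dafar* is /r/ (a voiced consonant), it takes -u, giving *dafaru*.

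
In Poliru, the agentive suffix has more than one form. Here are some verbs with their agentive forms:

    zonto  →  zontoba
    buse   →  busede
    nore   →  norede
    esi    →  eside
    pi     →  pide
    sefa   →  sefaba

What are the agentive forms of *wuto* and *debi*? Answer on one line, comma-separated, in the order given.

The suffix is conditioned by the last vowel: -de when the last vowel of the stem is a front vowel (*buse*, *nore*, *esi*, *pi*); -ba when the last vowel of the stem is a back vowel (*zonto*, *sefa*).
Since the last vowel of *wuto* is /o/ (a back vowel), it takes -ba, giving *wutoba*.
Since the last vowel of *debi* is /i/ (a front vowel), it takes -de, giving *debide*.

wutoba, debide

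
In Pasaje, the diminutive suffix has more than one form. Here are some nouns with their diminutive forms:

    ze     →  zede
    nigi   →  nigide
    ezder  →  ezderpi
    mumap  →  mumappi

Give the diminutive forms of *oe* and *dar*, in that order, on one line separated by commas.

oede, darpi

The suffix is conditioned by the final sound: -pi when the stem ends in a consonant (*ezder*, *mumap*); -de when the stem ends in a vowel (*ze*, *nigi*).
Since the final sound of *oe* is /e/ (a vowel), it takes -de, giving *oede*.
*dar* — final sound /r/ (a consonant) → -pi → *darpi*.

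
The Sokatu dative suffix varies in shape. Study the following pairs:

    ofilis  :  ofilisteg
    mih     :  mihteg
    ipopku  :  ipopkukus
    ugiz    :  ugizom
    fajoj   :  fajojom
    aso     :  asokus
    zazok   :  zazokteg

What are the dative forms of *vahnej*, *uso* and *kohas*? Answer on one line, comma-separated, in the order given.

vahnejom, usokus, kohasteg

The suffix is conditioned by the final sound: -teg when the stem ends in a voiceless consonant (*ofilis*, *mih*, *zazok*); -om when the stem ends in a voiced consonant (*ugiz*, *fajoj*); -kus when the stem ends in a vowel (*ipopku*, *aso*).
*vahnej*: final sound = /j/, a voiced consonant → -om → *vahnejom*.
*uso* — final sound /o/ (a vowel) → -kus → *usokus*.
*kohas* — final sound /s/ (a voiceless consonant) → -teg → *kohasteg*.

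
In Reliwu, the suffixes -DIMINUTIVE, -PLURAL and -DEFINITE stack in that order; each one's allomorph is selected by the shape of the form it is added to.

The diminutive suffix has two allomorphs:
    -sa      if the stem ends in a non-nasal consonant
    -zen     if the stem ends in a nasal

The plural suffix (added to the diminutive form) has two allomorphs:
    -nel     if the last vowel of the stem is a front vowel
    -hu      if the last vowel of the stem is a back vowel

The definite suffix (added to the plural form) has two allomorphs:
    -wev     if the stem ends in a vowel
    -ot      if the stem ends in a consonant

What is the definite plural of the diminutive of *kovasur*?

*kovasur* — final consonant /r/ (non-nasal) → -sa → *kovasursa*.
The last vowel of the diminutive form *kovasursa* is /a/, which is a back vowel, so the plural suffix is -hu, giving *kovasursahu*.
Since the final sound of the plural form *kovasursahu* is /u/ (a vowel), it takes -wev, giving *kovasursahuwev*.

kovasursahuwev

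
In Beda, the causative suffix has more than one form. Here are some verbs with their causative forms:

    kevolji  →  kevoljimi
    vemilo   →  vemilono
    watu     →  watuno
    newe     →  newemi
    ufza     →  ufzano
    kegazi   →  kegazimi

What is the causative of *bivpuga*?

The alternation tracks the last vowel of the stem — -mi when the last vowel of the stem is a front vowel (*kevolji*, *newe*, *kegazi*); -no when the last vowel of the stem is a back vowel (*vemilo*, *watu*, *ufza*).
*bivpuga*: last vowel = /a/, a back vowel → -no → *bivpugano*.

bivpugano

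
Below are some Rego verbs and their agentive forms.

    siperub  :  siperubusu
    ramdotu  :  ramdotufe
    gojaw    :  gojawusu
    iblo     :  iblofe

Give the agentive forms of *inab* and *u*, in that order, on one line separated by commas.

The suffix is conditioned by the final sound: -usu when the stem ends in a consonant (*siperub*, *gojaw*); -fe when the stem ends in a vowel (*ramdotu*, *iblo*).
*inab*: final sound = /b/, a consonant → -usu → *inabusu*.
*u*: final sound = /u/, a vowel → -fe → *ufe*.

inabusu, ufe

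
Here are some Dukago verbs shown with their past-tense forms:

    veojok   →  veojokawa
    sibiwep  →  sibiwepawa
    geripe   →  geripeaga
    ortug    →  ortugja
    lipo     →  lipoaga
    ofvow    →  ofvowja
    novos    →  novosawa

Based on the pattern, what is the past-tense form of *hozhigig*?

hozhigigja

The pattern is voicing of the final sound: -awa when the stem ends in a voiceless consonant (*veojok*, *sibiwep*, *novos*); -ja when the stem ends in a voiced consonant (*ortug*, *ofvow*); -aga when the stem ends in a vowel (*geripe*, *lipo*).
*hozhigig* — final sound /g/ (a voiced consonant) → -ja → *hozhigigja*.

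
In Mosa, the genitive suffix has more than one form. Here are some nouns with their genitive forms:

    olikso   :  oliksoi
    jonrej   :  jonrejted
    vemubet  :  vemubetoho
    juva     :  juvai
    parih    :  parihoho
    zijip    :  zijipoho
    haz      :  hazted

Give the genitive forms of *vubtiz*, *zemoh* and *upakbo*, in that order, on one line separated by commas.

Looking at the final sound of each stem: -oho when the stem ends in a voiceless consonant (*vemubet*, *parih*, *zijip*); -ted when the stem ends in a voiced consonant (*jonrej*, *haz*); -i when the stem ends in a vowel (*olikso*, *juva*).
The final sound of *vubtiz* is /z/, which is a voiced consonant, so the suffix is -ted, giving *vubtizted*.
*zemoh* — final sound /h/ (a voiceless consonant) → -oho → *zemohoho*.
The final sound of *upakbo* is /o/, which is a vowel, so the suffix is -i, giving *upakboi*.

vubtizted, zemohoho, upakboi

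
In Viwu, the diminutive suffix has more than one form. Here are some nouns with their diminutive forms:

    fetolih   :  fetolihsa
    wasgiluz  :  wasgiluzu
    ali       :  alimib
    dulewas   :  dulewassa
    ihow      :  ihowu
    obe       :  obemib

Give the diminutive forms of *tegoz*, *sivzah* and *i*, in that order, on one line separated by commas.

tegozu, sivzahsa, imib

The suffix is conditioned by the final sound: -sa when the stem ends in a voiceless consonant (*fetolih*, *dulewas*); -u when the stem ends in a voiced consonant (*wasgiluz*, *ihow*); -mib when the stem ends in a vowel (*ali*, *obe*).
*tegoz*: final sound = /z/, a voiced consonant → -u → *tegozu*.
*sivzah*: final sound = /h/, a voiceless consonant → -sa → *sivzahsa*.
*i*: final sound = /i/, a vowel → -mib → *imib*.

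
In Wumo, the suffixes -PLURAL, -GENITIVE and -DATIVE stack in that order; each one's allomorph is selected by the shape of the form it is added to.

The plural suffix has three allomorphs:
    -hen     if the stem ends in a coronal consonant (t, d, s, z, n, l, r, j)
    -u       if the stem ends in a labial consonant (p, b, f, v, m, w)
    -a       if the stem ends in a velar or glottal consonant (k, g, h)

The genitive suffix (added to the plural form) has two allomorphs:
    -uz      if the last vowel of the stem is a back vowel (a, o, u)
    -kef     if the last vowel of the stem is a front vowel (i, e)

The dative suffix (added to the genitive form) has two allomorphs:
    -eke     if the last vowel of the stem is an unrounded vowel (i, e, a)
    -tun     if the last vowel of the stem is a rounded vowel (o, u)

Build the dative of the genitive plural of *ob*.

obuuztun

*ob* — final consonant /b/ (labial) → -u → *obu*.
The last vowel of the plural form *obu* is /u/, which is a back vowel, so the genitive suffix is -uz, giving *obuuz*.
The last vowel of the genitive form *obuuz* is /u/, which is a rounded vowel, so the dative suffix is -tun, giving *obuuztun*.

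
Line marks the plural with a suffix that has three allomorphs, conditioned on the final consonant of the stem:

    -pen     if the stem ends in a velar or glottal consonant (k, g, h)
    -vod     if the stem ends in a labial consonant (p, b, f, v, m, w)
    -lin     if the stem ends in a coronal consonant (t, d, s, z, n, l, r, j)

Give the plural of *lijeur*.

Since the final consonant of *lijeur* is /r/ (coronal), it takes -lin, giving *lijeurlin*.

lijeurlin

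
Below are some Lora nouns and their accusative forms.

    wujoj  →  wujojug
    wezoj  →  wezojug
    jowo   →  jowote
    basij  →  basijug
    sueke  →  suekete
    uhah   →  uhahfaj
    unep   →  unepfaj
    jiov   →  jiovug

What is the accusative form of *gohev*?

The alternation tracks the final sound of the stem — -faj when the stem ends in a voiceless consonant (*uhah*, *unep*); -ug when the stem ends in a voiced consonant (*wujoj*, *wezoj*, *basij*, *jiov*); -te when the stem ends in a vowel (*jowo*, *sueke*).
Since the final sound of *gohev* is /v/ (a voiced consonant), it takes -ug, giving *gohevug*.

gohevug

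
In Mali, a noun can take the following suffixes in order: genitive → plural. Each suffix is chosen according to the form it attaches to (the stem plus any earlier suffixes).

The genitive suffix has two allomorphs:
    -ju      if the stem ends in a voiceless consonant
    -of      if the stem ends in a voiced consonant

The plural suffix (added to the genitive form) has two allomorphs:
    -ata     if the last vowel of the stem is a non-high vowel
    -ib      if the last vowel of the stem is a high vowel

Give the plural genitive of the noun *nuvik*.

nuvikjuib

The final consonant of *nuvik* is /k/, which is voiceless, so the genitive suffix is -ju, giving *nuvikju*.
The genitive form *nuvikju*: last vowel = /u/, a high vowel → -ib → *nuvikjuib*.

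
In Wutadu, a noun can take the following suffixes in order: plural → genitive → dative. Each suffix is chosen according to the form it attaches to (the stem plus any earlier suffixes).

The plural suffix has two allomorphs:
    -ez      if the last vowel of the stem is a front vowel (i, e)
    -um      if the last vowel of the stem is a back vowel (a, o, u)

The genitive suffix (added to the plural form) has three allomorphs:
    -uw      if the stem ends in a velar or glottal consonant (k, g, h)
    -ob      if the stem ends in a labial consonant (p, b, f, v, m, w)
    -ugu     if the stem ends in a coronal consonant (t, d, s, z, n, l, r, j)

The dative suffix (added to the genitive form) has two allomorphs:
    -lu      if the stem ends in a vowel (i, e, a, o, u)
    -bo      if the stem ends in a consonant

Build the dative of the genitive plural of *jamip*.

jamipezugulu

*jamip*: last vowel = /i/, a front vowel → -ez → *jamipez*.
The plural form *jamipez*: final consonant = /z/, coronal → -ugu → *jamipezugu*.
The final sound of the genitive form *jamipezugu* is /u/, which is a vowel, so the dative suffix is -lu, giving *jamipezugulu*.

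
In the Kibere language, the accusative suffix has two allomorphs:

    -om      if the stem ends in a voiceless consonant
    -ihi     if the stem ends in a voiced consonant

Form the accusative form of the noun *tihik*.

tihikom

*tihik* — final consonant /k/ (voiceless) → -om → *tihikom*.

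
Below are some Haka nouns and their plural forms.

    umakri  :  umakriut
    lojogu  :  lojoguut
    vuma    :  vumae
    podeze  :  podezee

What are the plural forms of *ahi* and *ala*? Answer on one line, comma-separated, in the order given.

ahiut, alae

The pattern is height harmony: -ut when the last vowel of the stem is a high vowel (*umakri*, *lojogu*); -e when the last vowel of the stem is a non-high vowel (*vuma*, *podeze*).
*ahi* — last vowel /i/ (a high vowel) → -ut → *ahiut*.
Since the last vowel of *ala* is /a/ (a non-high vowel), it takes -e, giving *alae*.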